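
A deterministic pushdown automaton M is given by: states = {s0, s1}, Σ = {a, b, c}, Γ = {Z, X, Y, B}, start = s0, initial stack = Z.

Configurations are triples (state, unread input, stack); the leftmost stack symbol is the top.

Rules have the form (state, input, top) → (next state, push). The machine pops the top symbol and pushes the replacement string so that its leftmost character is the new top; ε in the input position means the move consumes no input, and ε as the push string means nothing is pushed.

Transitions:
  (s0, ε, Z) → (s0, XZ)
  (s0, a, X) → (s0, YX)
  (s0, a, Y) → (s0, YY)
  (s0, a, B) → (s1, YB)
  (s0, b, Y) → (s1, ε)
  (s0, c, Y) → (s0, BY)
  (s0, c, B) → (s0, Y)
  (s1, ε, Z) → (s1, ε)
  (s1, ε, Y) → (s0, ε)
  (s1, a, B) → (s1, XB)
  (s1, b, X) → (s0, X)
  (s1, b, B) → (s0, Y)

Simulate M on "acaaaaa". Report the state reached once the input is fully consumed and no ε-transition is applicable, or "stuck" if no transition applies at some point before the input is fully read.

(s0, acaaaaa, Z)
  ε-move, top Z: go to s0, push XZ → (s0, acaaaaa, XZ)
  read a, top X: go to s0, push YX → (s0, caaaaa, YXZ)
  read c, top Y: go to s0, push BY → (s0, aaaaa, BYXZ)
  read a, top B: go to s1, push YB → (s1, aaaa, YBYXZ)
  ε-move, top Y: go to s0, push ε → (s0, aaaa, BYXZ)
  read a, top B: go to s1, push YB → (s1, aaa, YBYXZ)
  ε-move, top Y: go to s0, push ε → (s0, aaa, BYXZ)
  read a, top B: go to s1, push YB → (s1, aa, YBYXZ)
  ε-move, top Y: go to s0, push ε → (s0, aa, BYXZ)
  read a, top B: go to s1, push YB → (s1, a, YBYXZ)
  ε-move, top Y: go to s0, push ε → (s0, a, BYXZ)
  read a, top B: go to s1, push YB → (s1, ε, YBYXZ)
  ε-move, top Y: go to s0, push ε → (s0, ε, BYXZ)
All input consumed; M is in state s0.

s0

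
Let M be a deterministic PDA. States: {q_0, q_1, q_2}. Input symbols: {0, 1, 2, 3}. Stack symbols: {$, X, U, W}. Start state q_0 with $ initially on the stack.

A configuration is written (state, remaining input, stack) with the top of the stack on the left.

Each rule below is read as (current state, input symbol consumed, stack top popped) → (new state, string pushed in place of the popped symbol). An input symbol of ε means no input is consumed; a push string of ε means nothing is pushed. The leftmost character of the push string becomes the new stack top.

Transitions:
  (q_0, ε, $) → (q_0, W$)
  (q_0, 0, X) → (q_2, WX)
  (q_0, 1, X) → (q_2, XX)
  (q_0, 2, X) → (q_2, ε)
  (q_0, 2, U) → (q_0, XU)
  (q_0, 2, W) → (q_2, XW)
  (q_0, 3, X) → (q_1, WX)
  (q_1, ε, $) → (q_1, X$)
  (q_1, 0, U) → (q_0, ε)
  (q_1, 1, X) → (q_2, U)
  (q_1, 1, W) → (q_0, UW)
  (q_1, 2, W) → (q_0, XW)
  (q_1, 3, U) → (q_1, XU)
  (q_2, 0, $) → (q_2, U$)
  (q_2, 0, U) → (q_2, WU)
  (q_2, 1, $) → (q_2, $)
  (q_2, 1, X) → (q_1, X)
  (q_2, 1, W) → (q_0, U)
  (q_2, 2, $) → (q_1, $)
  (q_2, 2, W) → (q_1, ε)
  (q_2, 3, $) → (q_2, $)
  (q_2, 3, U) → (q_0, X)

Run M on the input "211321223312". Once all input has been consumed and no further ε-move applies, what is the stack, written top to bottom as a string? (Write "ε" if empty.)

XUWX$

(q_0, 211321223312, $) ⊢ (q_0, 211321223312, W$) ⊢ (q_2, 11321223312, XW$) ⊢ (q_1, 1321223312, XW$) ⊢ (q_2, 321223312, UW$) ⊢ (q_0, 21223312, XW$) ⊢ (q_2, 1223312, W$) ⊢ (q_0, 223312, U$) ⊢ (q_0, 23312, XU$) ⊢ (q_2, 3312, U$) ⊢ (q_0, 312, X$) ⊢ (q_1, 12, WX$) ⊢ (q_0, 2, UWX$) ⊢ (q_0, ε, XUWX$)
All input consumed in state q_0 with stack XUWX$.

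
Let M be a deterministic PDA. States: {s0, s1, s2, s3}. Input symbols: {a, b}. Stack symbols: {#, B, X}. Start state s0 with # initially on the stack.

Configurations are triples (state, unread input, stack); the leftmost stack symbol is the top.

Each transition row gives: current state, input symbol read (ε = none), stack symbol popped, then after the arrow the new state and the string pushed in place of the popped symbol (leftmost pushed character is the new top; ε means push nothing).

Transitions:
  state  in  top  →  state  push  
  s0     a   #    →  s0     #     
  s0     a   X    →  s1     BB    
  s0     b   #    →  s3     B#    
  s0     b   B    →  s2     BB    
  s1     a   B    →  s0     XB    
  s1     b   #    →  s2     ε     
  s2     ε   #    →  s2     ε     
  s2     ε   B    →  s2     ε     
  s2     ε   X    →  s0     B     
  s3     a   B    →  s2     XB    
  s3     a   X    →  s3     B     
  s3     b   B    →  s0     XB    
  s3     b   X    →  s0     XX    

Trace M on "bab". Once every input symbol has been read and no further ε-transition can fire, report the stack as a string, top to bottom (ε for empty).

(s0, bab, #)
  read b, top #: go to s3, push B# → (s3, ab, B#)
  read a, top B: go to s2, push XB → (s2, b, XB#)
  ε-move, top X: go to s0, push B → (s0, b, BB#)
  read b, top B: go to s2, push BB → (s2, ε, BBB#)
  ε-move, top B: go to s2, push ε → (s2, ε, BB#)
  ε-move, top B: go to s2, push ε → (s2, ε, B#)
  ε-move, top B: go to s2, push ε → (s2, ε, #)
  ε-move, top #: go to s2, push ε → (s2, ε, ε)
All input consumed in state s2 with stack ε.

ε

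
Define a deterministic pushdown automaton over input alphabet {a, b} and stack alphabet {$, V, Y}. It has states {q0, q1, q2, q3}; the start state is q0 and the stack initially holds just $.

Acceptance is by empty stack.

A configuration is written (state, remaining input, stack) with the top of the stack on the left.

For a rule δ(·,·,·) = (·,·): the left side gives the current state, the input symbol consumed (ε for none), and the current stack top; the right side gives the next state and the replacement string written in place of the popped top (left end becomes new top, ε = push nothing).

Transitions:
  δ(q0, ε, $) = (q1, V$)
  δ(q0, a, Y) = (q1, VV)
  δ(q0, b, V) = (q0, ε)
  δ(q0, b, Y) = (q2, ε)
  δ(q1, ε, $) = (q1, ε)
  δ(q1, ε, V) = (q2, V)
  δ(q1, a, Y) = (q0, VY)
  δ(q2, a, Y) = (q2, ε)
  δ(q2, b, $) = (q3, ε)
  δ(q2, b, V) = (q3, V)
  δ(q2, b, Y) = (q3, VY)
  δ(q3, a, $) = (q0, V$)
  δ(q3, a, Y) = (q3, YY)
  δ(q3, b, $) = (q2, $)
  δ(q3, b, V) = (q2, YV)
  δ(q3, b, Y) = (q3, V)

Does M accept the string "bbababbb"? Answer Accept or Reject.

Reject

(q0, bbababbb, $)
  ε-move, top $: go to q1, push V$ → (q1, bbababbb, V$)
  ε-move, top V: go to q2, push V → (q2, bbababbb, V$)
  read b, top V: go to q3, push V → (q3, bababbb, V$)
  read b, top V: go to q2, push YV → (q2, ababbb, YV$)
  read a, top Y: go to q2, push ε → (q2, babbb, V$)
  read b, top V: go to q3, push V → (q3, abbb, V$)
No transition applies at (q3, abbb, V$); input not fully consumed.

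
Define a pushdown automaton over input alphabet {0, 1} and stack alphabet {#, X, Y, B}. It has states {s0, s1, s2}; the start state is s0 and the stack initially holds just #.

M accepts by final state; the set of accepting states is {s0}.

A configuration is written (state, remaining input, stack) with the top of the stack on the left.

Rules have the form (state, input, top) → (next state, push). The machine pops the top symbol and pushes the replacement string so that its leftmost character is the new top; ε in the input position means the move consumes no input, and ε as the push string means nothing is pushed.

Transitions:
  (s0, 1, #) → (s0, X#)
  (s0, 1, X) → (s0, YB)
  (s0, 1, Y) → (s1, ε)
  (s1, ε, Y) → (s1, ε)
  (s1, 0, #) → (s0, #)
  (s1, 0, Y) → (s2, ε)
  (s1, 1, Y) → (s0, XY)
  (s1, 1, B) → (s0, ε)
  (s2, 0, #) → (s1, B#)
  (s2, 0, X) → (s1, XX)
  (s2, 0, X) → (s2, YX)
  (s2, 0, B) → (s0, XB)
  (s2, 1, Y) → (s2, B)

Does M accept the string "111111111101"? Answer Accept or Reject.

No computation consumes all input and reaches a final state.

Reject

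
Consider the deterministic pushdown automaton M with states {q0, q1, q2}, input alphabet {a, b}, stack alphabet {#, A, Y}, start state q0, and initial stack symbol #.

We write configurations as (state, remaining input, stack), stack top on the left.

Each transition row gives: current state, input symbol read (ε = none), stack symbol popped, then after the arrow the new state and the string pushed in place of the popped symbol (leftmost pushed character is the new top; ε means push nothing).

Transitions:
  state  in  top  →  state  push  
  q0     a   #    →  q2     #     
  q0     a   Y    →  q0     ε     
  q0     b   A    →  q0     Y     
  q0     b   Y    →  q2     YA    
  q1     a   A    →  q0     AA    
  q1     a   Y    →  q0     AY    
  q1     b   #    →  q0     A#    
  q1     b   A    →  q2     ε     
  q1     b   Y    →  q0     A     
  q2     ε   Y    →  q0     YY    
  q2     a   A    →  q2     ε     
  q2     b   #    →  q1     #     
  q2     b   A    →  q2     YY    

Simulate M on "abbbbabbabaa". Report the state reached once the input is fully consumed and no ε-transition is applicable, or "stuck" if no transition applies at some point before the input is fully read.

q0

(q0, abbbbabbabaa, #)
  read a, top #: go to q2, push # → (q2, bbbbabbabaa, #)
  read b, top #: go to q1, push # → (q1, bbbabbabaa, #)
  read b, top #: go to q0, push A# → (q0, bbabbabaa, A#)
  read b, top A: go to q0, push Y → (q0, babbabaa, Y#)
  read b, top Y: go to q2, push YA → (q2, abbabaa, YA#)
  ε-move, top Y: go to q0, push YY → (q0, abbabaa, YYA#)
  read a, top Y: go to q0, push ε → (q0, bbabaa, YA#)
  read b, top Y: go to q2, push YA → (q2, babaa, YAA#)
  ε-move, top Y: go to q0, push YY → (q0, babaa, YYAA#)
  read b, top Y: go to q2, push YA → (q2, abaa, YAYAA#)
  ε-move, top Y: go to q0, push YY → (q0, abaa, YYAYAA#)
  read a, top Y: go to q0, push ε → (q0, baa, YAYAA#)
  read b, top Y: go to q2, push YA → (q2, aa, YAAYAA#)
  ε-move, top Y: go to q0, push YY → (q0, aa, YYAAYAA#)
  read a, top Y: go to q0, push ε → (q0, a, YAAYAA#)
  read a, top Y: go to q0, push ε → (q0, ε, AAYAA#)
All input consumed; M is in state q0.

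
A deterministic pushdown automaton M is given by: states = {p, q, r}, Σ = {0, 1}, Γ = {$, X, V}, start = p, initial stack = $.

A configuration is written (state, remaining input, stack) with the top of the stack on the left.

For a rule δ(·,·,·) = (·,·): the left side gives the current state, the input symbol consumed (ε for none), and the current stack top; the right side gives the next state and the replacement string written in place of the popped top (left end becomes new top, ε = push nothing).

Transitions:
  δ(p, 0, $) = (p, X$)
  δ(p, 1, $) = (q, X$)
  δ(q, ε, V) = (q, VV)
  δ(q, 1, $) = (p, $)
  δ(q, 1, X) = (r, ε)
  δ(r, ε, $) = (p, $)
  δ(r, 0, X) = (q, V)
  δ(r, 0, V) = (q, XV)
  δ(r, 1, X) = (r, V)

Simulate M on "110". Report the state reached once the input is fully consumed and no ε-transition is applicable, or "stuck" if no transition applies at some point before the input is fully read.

(p, 110, $)
  read 1, top $: go to q, push X$ → (q, 10, X$)
  read 1, top X: go to r, push ε → (r, 0, $)
  ε-move, top $: go to p, push $ → (p, 0, $)
  read 0, top $: go to p, push X$ → (p, ε, X$)
All input consumed; M is in state p.

p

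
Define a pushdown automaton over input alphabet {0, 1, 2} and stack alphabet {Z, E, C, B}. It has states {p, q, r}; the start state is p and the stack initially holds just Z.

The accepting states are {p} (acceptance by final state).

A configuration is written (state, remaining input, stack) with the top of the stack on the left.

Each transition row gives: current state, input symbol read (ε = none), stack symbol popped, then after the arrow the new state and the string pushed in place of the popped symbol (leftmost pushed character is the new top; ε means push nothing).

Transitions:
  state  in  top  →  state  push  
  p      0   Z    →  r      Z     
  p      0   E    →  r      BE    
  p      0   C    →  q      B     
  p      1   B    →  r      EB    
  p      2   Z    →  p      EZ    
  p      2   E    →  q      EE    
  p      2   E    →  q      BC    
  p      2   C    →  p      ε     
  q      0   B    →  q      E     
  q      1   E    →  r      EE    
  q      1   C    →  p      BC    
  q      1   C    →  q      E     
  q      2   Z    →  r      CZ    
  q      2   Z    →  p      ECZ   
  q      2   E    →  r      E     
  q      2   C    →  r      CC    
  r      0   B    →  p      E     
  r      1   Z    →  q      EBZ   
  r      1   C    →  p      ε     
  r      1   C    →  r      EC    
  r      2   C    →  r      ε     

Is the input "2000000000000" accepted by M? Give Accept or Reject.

One accepting computation: (p, 2000000000000, Z) ⊢ (p, 000000000000, EZ) ⊢ (r, 00000000000, BEZ) ⊢ (p, 0000000000, EEZ) ⊢ (r, 000000000, BEEZ) ⊢ (p, 00000000, EEEZ) ⊢ (r, 0000000, BEEEZ) ⊢ (p, 000000, EEEEZ) ⊢ (r, 00000, BEEEEZ) ⊢ (p, 0000, EEEEEZ) ⊢ (r, 000, BEEEEEZ) ⊢ (p, 00, EEEEEEZ) ⊢ (r, 0, BEEEEEEZ) ⊢ (p, ε, EEEEEEEZ)
All input consumed and state p ∈ F.

Accept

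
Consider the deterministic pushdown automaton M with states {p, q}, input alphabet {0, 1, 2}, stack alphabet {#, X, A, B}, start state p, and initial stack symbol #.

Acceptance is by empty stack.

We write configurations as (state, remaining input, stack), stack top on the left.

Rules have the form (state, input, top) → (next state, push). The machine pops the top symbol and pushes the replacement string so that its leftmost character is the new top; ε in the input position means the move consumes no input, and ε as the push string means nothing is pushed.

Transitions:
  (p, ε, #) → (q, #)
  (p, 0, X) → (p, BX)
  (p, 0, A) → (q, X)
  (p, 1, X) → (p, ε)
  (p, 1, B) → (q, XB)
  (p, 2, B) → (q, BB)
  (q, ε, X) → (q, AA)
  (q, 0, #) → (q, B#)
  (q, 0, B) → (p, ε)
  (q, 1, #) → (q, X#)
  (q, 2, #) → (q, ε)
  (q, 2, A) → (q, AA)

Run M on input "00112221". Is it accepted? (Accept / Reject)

(p, 00112221, #)
  ε-move, top #: go to q, push # → (q, 00112221, #)
  read 0, top #: go to q, push B# → (q, 0112221, B#)
  read 0, top B: go to p, push ε → (p, 112221, #)
  ε-move, top #: go to q, push # → (q, 112221, #)
  read 1, top #: go to q, push X# → (q, 12221, X#)
  ε-move, top X: go to q, push AA → (q, 12221, AA#)
No transition applies at (q, 12221, AA#); input not fully consumed.

Reject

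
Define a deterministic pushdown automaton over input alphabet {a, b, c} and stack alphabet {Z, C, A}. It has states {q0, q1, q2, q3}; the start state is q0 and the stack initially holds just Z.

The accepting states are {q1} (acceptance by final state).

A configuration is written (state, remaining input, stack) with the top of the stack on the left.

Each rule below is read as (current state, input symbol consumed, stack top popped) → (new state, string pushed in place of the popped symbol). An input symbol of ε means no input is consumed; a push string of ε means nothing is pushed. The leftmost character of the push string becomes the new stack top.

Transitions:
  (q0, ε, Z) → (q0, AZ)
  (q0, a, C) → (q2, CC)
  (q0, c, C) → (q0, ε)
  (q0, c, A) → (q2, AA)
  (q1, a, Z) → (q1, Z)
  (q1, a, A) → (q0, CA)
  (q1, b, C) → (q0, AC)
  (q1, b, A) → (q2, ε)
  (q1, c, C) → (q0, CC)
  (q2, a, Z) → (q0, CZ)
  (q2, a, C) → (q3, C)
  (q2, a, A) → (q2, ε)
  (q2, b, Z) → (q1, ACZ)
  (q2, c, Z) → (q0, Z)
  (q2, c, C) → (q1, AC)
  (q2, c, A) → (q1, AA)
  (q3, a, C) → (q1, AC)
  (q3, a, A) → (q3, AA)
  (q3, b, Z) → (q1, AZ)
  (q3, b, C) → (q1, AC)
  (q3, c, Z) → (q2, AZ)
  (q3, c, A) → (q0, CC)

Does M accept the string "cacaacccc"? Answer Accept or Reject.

Reject

(q0, cacaacccc, Z)
  ε-move, top Z: go to q0, push AZ → (q0, cacaacccc, AZ)
  read c, top A: go to q2, push AA → (q2, acaacccc, AAZ)
  read a, top A: go to q2, push ε → (q2, caacccc, AZ)
  read c, top A: go to q1, push AA → (q1, aacccc, AAZ)
  read a, top A: go to q0, push CA → (q0, acccc, CAAZ)
  read a, top C: go to q2, push CC → (q2, cccc, CCAAZ)
  read c, top C: go to q1, push AC → (q1, ccc, ACCAAZ)
No transition applies at (q1, ccc, ACCAAZ); input not fully consumed.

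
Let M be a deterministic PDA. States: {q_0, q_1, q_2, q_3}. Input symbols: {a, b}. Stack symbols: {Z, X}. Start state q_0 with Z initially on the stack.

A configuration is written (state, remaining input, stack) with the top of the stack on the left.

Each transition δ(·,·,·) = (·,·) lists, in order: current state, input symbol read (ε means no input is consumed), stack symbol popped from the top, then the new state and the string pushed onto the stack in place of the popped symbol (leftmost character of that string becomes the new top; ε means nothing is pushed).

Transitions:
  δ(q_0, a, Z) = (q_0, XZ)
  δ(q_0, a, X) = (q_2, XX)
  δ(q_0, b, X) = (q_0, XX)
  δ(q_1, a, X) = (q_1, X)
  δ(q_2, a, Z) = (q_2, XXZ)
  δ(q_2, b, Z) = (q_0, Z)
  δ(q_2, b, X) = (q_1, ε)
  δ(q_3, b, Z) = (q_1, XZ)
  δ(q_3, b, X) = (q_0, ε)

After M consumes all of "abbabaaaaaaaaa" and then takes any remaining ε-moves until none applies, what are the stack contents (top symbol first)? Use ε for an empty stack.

XXXZ

(q_0, abbabaaaaaaaaa, Z) ⊢ (q_0, bbabaaaaaaaaa, XZ) ⊢ (q_0, babaaaaaaaaa, XXZ) ⊢ (q_0, abaaaaaaaaa, XXXZ) ⊢ (q_2, baaaaaaaaa, XXXXZ) ⊢ (q_1, aaaaaaaaa, XXXZ) ⊢ (q_1, aaaaaaaa, XXXZ) ⊢ (q_1, aaaaaaa, XXXZ) ⊢ (q_1, aaaaaa, XXXZ) ⊢ (q_1, aaaaa, XXXZ) ⊢ (q_1, aaaa, XXXZ) ⊢ (q_1, aaa, XXXZ) ⊢ (q_1, aa, XXXZ) ⊢ (q_1, a, XXXZ) ⊢ (q_1, ε, XXXZ)
All input consumed in state q_1 with stack XXXZ.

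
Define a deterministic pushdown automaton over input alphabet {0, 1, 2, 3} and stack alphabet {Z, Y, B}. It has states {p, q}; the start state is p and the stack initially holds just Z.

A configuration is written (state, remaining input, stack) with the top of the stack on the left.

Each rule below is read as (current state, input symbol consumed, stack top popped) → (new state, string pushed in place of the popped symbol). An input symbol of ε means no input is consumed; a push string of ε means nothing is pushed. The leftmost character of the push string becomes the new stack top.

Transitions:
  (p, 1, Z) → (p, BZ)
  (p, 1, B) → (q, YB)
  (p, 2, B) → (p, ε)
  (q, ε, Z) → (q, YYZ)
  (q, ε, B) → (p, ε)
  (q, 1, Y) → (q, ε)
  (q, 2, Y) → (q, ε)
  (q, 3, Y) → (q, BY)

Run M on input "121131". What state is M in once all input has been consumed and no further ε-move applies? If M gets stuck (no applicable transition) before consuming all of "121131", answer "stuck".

stuck

(p, 121131, Z) ⊢ (p, 21131, BZ) ⊢ (p, 1131, Z) ⊢ (p, 131, BZ) ⊢ (q, 31, YBZ) ⊢ (q, 1, BYBZ) ⊢ (p, 1, YBZ)
No transition for (p, 1, top Y); M blocks with input 1 remaining.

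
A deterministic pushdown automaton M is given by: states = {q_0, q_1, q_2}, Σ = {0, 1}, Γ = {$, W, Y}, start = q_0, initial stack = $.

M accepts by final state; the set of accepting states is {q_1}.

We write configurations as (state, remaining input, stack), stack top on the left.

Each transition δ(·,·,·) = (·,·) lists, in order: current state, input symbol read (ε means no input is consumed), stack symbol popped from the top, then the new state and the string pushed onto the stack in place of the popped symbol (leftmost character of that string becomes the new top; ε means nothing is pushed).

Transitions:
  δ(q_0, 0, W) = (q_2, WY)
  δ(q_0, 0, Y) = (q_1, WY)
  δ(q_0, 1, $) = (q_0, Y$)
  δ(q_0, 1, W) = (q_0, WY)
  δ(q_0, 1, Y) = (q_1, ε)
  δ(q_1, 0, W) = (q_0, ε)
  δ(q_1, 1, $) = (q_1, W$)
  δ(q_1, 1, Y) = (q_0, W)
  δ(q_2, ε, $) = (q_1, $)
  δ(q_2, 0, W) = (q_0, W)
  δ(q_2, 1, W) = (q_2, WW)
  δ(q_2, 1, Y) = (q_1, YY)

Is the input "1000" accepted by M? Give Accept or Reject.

Accept

(q_0, 1000, $)
  read 1, top $: go to q_0, push Y$ → (q_0, 000, Y$)
  read 0, top Y: go to q_1, push WY → (q_1, 00, WY$)
  read 0, top W: go to q_0, push ε → (q_0, 0, Y$)
  read 0, top Y: go to q_1, push WY → (q_1, ε, WY$)
All input consumed; state q_1 ∈ F.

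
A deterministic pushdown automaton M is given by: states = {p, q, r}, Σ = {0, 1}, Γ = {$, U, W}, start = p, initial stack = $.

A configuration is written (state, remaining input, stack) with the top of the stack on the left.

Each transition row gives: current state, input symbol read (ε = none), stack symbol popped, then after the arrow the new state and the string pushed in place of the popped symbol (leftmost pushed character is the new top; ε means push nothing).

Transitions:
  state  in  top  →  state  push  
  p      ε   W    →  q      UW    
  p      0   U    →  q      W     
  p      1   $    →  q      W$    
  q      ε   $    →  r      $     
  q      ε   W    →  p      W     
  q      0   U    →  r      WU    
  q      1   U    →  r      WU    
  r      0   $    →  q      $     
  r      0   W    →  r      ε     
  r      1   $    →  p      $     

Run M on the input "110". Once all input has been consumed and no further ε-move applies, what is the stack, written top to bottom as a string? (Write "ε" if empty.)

(p, 110, $)
  read 1, top $: go to q, push W$ → (q, 10, W$)
  ε-move, top W: go to p, push W → (p, 10, W$)
  ε-move, top W: go to q, push UW → (q, 10, UW$)
  read 1, top U: go to r, push WU → (r, 0, WUW$)
  read 0, top W: go to r, push ε → (r, ε, UW$)
All input consumed in state r with stack UW$.

UW$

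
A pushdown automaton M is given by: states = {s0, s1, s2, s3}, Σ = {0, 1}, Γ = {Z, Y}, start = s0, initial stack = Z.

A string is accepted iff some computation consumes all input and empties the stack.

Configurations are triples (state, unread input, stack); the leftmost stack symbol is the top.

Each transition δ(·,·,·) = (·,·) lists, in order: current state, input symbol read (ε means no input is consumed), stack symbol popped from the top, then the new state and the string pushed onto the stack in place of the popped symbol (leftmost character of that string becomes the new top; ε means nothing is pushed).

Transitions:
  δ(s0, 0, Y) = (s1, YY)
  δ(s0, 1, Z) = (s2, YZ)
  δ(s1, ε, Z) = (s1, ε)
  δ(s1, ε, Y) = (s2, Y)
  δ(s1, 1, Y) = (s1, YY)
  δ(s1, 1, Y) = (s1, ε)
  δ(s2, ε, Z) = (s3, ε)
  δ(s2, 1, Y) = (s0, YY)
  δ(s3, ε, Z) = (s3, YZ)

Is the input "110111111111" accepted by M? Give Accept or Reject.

Accept

One accepting computation: (s0, 110111111111, Z) ⊢ (s2, 10111111111, YZ) ⊢ (s0, 0111111111, YYZ) ⊢ (s1, 111111111, YYYZ) ⊢ (s1, 11111111, YYYYZ) ⊢ (s1, 1111111, YYYYYZ) ⊢ (s1, 111111, YYYYYYZ) ⊢ (s1, 11111, YYYYYZ) ⊢ (s1, 1111, YYYYZ) ⊢ (s1, 111, YYYZ) ⊢ (s1, 11, YYZ) ⊢ (s1, 1, YZ) ⊢ (s1, ε, Z) ⊢ (s1, ε, ε)
All input consumed and the stack is empty.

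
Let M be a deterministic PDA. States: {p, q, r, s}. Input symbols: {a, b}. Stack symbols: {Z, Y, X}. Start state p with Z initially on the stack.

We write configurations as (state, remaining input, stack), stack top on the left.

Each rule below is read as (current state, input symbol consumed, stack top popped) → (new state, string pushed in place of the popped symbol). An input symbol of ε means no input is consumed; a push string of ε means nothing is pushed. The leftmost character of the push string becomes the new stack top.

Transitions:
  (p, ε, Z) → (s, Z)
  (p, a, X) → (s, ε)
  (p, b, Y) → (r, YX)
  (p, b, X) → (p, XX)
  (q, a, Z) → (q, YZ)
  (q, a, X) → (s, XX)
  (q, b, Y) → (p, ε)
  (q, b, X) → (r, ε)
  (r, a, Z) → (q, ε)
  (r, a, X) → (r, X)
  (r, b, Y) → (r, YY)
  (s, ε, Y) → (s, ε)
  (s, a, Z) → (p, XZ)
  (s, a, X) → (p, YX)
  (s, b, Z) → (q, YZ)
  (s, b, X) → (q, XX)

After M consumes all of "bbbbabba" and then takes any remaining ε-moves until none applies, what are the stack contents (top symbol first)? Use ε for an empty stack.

XXZ

(p, bbbbabba, Z)
  ε-move, top Z: go to s, push Z → (s, bbbbabba, Z)
  read b, top Z: go to q, push YZ → (q, bbbabba, YZ)
  read b, top Y: go to p, push ε → (p, bbabba, Z)
  ε-move, top Z: go to s, push Z → (s, bbabba, Z)
  read b, top Z: go to q, push YZ → (q, babba, YZ)
  read b, top Y: go to p, push ε → (p, abba, Z)
  ε-move, top Z: go to s, push Z → (s, abba, Z)
  read a, top Z: go to p, push XZ → (p, bba, XZ)
  read b, top X: go to p, push XX → (p, ba, XXZ)
  read b, top X: go to p, push XX → (p, a, XXXZ)
  read a, top X: go to s, push ε → (s, ε, XXZ)
All input consumed in state s with stack XXZ.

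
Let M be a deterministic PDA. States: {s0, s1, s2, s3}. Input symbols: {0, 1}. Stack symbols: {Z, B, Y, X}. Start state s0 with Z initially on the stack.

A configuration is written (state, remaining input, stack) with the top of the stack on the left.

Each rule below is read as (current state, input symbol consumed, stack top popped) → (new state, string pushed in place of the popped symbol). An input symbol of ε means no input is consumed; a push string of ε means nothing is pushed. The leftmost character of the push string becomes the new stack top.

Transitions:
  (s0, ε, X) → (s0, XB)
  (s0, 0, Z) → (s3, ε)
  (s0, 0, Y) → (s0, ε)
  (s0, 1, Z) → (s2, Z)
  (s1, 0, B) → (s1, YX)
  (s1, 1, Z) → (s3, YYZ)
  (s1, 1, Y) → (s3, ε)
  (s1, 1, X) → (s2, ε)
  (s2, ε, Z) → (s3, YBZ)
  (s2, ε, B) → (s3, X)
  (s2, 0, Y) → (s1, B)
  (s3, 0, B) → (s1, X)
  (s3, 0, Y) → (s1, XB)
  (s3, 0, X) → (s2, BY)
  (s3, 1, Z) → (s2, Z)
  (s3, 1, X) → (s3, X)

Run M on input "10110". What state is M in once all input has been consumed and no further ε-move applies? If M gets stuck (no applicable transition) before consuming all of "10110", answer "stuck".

s3

(s0, 10110, Z)
  read 1, top Z: go to s2, push Z → (s2, 0110, Z)
  ε-move, top Z: go to s3, push YBZ → (s3, 0110, YBZ)
  read 0, top Y: go to s1, push XB → (s1, 110, XBBZ)
  read 1, top X: go to s2, push ε → (s2, 10, BBZ)
  ε-move, top B: go to s3, push X → (s3, 10, XBZ)
  read 1, top X: go to s3, push X → (s3, 0, XBZ)
  read 0, top X: go to s2, push BY → (s2, ε, BYBZ)
  ε-move, top B: go to s3, push X → (s3, ε, XYBZ)
All input consumed; M is in state s3.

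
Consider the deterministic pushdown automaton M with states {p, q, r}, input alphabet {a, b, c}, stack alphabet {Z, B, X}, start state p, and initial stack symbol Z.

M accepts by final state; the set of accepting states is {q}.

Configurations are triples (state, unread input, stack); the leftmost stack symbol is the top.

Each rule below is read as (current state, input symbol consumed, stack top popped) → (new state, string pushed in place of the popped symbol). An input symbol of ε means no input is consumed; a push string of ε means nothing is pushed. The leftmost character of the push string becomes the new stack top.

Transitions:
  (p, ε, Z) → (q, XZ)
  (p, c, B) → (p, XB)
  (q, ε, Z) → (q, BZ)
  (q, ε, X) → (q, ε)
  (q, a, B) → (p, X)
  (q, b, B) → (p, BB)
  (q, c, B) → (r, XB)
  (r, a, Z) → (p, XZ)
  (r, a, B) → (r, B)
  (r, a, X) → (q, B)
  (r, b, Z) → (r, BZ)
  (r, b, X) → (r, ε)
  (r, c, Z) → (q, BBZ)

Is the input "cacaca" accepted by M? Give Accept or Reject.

Accept

(p, cacaca, Z)
  ε-move, top Z: go to q, push XZ → (q, cacaca, XZ)
  ε-move, top X: go to q, push ε → (q, cacaca, Z)
  ε-move, top Z: go to q, push BZ → (q, cacaca, BZ)
  read c, top B: go to r, push XB → (r, acaca, XBZ)
  read a, top X: go to q, push B → (q, caca, BBZ)
  read c, top B: go to r, push XB → (r, aca, XBBZ)
  read a, top X: go to q, push B → (q, ca, BBBZ)
  read c, top B: go to r, push XB → (r, a, XBBBZ)
  read a, top X: go to q, push B → (q, ε, BBBBZ)
All input consumed; state q ∈ F.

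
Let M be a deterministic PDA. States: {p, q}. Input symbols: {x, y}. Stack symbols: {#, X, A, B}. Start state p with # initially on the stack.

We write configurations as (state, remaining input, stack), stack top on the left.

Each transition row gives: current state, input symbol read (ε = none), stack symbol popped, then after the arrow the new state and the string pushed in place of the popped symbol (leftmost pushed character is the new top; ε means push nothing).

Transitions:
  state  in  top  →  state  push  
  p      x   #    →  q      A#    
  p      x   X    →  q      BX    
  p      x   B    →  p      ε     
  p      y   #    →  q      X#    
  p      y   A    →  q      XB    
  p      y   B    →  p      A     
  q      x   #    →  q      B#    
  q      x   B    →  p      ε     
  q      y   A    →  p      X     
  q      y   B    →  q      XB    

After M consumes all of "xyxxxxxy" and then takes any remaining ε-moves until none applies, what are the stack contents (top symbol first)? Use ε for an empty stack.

XBX#

(p, xyxxxxxy, #)
  read x, top #: go to q, push A# → (q, yxxxxxy, A#)
  read y, top A: go to p, push X → (p, xxxxxy, X#)
  read x, top X: go to q, push BX → (q, xxxxy, BX#)
  read x, top B: go to p, push ε → (p, xxxy, X#)
  read x, top X: go to q, push BX → (q, xxy, BX#)
  read x, top B: go to p, push ε → (p, xy, X#)
  read x, top X: go to q, push BX → (q, y, BX#)
  read y, top B: go to q, push XB → (q, ε, XBX#)
All input consumed in state q with stack XBX#.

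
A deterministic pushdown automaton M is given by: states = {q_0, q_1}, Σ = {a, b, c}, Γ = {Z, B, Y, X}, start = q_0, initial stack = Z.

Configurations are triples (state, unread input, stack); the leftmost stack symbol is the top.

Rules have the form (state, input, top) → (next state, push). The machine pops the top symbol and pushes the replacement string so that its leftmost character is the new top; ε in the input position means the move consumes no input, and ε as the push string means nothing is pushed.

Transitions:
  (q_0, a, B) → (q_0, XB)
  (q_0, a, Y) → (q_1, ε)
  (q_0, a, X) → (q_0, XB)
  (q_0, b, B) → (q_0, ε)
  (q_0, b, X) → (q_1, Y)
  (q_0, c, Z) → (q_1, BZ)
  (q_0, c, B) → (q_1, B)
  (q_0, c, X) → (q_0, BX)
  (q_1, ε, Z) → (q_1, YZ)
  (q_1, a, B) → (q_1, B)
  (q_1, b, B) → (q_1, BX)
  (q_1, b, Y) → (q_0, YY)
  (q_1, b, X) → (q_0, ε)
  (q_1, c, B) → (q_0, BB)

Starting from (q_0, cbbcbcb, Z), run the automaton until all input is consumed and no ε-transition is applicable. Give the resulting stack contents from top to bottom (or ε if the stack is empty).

(q_0, cbbcbcb, Z) ⊢ (q_1, bbcbcb, BZ) ⊢ (q_1, bcbcb, BXZ) ⊢ (q_1, cbcb, BXXZ) ⊢ (q_0, bcb, BBXXZ) ⊢ (q_0, cb, BXXZ) ⊢ (q_1, b, BXXZ) ⊢ (q_1, ε, BXXXZ)
All input consumed in state q_1 with stack BXXXZ.

BXXXZ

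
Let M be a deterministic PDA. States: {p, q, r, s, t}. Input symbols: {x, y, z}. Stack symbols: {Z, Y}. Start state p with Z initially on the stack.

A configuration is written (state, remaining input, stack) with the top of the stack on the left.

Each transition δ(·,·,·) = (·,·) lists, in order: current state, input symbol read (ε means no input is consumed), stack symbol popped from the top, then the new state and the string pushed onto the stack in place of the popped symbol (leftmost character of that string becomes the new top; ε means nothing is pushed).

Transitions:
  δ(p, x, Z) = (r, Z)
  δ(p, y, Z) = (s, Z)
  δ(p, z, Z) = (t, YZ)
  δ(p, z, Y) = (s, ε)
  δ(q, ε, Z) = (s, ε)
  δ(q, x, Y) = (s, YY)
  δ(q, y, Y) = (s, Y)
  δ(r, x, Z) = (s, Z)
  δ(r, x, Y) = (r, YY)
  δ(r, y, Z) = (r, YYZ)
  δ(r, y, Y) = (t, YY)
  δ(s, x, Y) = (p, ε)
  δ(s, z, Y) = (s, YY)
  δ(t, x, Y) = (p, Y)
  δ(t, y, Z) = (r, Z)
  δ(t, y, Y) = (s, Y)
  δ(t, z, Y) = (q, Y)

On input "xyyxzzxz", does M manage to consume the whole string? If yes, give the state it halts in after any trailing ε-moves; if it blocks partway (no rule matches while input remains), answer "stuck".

(p, xyyxzzxz, Z)
  read x, top Z: go to r, push Z → (r, yyxzzxz, Z)
  read y, top Z: go to r, push YYZ → (r, yxzzxz, YYZ)
  read y, top Y: go to t, push YY → (t, xzzxz, YYYZ)
  read x, top Y: go to p, push Y → (p, zzxz, YYYZ)
  read z, top Y: go to s, push ε → (s, zxz, YYZ)
  read z, top Y: go to s, push YY → (s, xz, YYYZ)
  read x, top Y: go to p, push ε → (p, z, YYZ)
  read z, top Y: go to s, push ε → (s, ε, YZ)
All input consumed; M is in state s.

s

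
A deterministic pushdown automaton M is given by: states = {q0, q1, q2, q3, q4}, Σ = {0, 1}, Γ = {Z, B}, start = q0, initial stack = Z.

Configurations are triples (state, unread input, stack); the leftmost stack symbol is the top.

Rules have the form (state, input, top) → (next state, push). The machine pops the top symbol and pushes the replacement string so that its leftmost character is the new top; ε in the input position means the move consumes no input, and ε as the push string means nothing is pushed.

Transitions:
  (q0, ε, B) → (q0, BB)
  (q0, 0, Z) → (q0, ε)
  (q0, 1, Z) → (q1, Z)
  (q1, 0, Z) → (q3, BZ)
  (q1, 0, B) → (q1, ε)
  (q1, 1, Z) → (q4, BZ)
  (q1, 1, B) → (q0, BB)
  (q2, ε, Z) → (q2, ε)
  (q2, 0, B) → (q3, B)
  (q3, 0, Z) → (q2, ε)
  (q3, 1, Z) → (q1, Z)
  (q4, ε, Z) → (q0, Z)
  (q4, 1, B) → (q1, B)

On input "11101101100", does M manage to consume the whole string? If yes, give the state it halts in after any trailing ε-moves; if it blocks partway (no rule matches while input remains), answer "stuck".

q3

(q0, 11101101100, Z)
  read 1, top Z: go to q1, push Z → (q1, 1101101100, Z)
  read 1, top Z: go to q4, push BZ → (q4, 101101100, BZ)
  read 1, top B: go to q1, push B → (q1, 01101100, BZ)
  read 0, top B: go to q1, push ε → (q1, 1101100, Z)
  read 1, top Z: go to q4, push BZ → (q4, 101100, BZ)
  read 1, top B: go to q1, push B → (q1, 01100, BZ)
  read 0, top B: go to q1, push ε → (q1, 1100, Z)
  read 1, top Z: go to q4, push BZ → (q4, 100, BZ)
  read 1, top B: go to q1, push B → (q1, 00, BZ)
  read 0, top B: go to q1, push ε → (q1, 0, Z)
  read 0, top Z: go to q3, push BZ → (q3, ε, BZ)
All input consumed; M is in state q3.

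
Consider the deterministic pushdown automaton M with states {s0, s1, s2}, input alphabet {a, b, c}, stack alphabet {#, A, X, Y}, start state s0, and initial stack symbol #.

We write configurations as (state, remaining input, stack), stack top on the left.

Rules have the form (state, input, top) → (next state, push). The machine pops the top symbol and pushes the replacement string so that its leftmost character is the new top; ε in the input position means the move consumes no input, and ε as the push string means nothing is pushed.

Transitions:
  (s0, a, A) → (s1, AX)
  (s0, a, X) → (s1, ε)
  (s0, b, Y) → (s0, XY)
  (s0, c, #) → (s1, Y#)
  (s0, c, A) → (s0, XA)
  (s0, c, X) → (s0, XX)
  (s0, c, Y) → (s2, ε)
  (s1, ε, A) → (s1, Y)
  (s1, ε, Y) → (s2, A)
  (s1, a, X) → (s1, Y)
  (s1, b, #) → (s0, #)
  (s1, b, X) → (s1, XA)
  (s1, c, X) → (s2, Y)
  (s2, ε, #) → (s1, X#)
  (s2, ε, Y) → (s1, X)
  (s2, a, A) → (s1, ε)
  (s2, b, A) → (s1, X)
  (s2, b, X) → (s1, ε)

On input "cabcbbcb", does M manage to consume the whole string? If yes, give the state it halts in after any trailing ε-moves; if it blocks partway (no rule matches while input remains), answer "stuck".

s1

(s0, cabcbbcb, #)
  read c, top #: go to s1, push Y# → (s1, abcbbcb, Y#)
  ε-move, top Y: go to s2, push A → (s2, abcbbcb, A#)
  read a, top A: go to s1, push ε → (s1, bcbbcb, #)
  read b, top #: go to s0, push # → (s0, cbbcb, #)
  read c, top #: go to s1, push Y# → (s1, bbcb, Y#)
  ε-move, top Y: go to s2, push A → (s2, bbcb, A#)
  read b, top A: go to s1, push X → (s1, bcb, X#)
  read b, top X: go to s1, push XA → (s1, cb, XA#)
  read c, top X: go to s2, push Y → (s2, b, YA#)
  ε-move, top Y: go to s1, push X → (s1, b, XA#)
  read b, top X: go to s1, push XA → (s1, ε, XAA#)
All input consumed; M is in state s1.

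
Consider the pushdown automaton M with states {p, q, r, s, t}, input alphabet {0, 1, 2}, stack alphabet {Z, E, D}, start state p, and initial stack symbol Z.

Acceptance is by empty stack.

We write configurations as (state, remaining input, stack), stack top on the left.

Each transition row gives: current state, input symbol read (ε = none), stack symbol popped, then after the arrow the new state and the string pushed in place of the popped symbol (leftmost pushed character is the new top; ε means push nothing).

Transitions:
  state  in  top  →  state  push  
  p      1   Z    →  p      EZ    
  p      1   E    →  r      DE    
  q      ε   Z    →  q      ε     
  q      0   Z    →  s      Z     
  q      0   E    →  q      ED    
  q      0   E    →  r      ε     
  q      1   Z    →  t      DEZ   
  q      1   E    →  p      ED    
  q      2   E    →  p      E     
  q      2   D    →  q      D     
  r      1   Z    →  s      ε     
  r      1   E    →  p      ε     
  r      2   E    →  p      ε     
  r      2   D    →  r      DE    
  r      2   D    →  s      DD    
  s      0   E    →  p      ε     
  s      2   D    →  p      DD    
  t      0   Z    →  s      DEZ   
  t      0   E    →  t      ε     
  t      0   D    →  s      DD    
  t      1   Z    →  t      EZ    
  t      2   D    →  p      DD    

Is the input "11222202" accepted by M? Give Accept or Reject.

Reject

No computation consumes all input and empties the stack.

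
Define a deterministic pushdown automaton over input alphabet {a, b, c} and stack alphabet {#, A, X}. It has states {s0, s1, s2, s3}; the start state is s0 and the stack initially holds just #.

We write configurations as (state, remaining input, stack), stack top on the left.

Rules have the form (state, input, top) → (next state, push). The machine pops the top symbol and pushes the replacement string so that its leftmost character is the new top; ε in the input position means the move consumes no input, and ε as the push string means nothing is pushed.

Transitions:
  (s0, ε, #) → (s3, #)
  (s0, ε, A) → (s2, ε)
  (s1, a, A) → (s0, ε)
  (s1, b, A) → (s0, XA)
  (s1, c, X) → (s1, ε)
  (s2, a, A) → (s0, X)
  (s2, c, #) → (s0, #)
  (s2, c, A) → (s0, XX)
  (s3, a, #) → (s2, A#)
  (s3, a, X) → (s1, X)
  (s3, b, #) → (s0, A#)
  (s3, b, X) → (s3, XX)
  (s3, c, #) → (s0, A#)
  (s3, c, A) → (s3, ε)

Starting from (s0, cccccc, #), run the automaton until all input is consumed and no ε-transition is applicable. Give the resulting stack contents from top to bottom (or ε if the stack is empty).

(s0, cccccc, #)
  ε-move, top #: go to s3, push # → (s3, cccccc, #)
  read c, top #: go to s0, push A# → (s0, ccccc, A#)
  ε-move, top A: go to s2, push ε → (s2, ccccc, #)
  read c, top #: go to s0, push # → (s0, cccc, #)
  ε-move, top #: go to s3, push # → (s3, cccc, #)
  read c, top #: go to s0, push A# → (s0, ccc, A#)
  ε-move, top A: go to s2, push ε → (s2, ccc, #)
  read c, top #: go to s0, push # → (s0, cc, #)
  ε-move, top #: go to s3, push # → (s3, cc, #)
  read c, top #: go to s0, push A# → (s0, c, A#)
  ε-move, top A: go to s2, push ε → (s2, c, #)
  read c, top #: go to s0, push # → (s0, ε, #)
  ε-move, top #: go to s3, push # → (s3, ε, #)
All input consumed in state s3 with stack #.

#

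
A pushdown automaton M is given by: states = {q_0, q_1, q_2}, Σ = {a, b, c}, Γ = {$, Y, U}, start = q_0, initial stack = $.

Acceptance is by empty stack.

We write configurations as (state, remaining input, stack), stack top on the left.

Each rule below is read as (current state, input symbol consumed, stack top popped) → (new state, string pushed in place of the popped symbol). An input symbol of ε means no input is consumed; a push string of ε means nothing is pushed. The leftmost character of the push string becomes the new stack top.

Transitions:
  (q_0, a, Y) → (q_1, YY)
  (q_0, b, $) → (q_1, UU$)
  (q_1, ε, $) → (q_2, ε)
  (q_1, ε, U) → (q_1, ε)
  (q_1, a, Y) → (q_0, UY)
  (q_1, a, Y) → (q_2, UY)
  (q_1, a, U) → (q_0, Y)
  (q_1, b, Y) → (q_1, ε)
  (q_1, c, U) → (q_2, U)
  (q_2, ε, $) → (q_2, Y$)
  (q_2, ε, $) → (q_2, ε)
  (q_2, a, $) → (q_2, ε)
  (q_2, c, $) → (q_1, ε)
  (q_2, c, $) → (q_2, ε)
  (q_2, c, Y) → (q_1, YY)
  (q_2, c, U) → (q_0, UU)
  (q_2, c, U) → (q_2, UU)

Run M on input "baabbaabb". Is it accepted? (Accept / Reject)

One accepting computation: (q_0, baabbaabb, $) ⊢ (q_1, aabbaabb, UU$) ⊢ (q_0, abbaabb, YU$) ⊢ (q_1, bbaabb, YYU$) ⊢ (q_1, baabb, YU$) ⊢ (q_1, aabb, U$) ⊢ (q_0, abb, Y$) ⊢ (q_1, bb, YY$) ⊢ (q_1, b, Y$) ⊢ (q_1, ε, $) ⊢ (q_2, ε, ε)
All input consumed and the stack is empty.

Accept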